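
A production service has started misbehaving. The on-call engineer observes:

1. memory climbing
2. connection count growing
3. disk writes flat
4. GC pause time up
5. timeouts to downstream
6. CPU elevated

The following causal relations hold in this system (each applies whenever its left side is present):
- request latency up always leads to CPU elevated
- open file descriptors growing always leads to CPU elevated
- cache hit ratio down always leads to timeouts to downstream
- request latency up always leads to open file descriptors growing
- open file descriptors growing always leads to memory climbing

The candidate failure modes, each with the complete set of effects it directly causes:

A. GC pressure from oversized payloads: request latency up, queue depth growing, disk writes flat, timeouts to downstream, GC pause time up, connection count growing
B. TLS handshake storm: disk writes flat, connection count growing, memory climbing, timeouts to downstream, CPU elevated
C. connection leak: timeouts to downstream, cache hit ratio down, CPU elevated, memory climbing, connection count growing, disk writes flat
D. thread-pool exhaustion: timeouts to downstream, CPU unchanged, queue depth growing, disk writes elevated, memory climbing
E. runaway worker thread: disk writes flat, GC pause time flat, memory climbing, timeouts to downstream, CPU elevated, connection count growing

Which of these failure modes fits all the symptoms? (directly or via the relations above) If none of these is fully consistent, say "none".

A

Testing each hypothesis:
(A) GC pressure from oversized payloads — memory climbing yes (via request latency up → open file descriptors growing → memory climbing); connection count growing yes; disk writes flat yes; GC pause time up yes; timeouts to downstream yes; CPU elevated yes (via request latency up → CPU elevated)
(B) TLS handshake storm — memory climbing yes; connection count growing yes; disk writes flat yes; GC pause time up NO; timeouts to downstream yes; CPU elevated yes
(C) connection leak — does not account for GC pause time up
(D) thread-pool exhaustion — fails on connection count growing, disk writes flat, GC pause time up, CPU elevated (predicts disk writes elevated, not disk writes flat; predicts CPU unchanged, not CPU elevated)
(E) runaway worker thread — memory climbing yes; connection count growing yes; disk writes flat yes; GC pause time up NO; timeouts to downstream yes; CPU elevated yes
(A) alone accounts for all the evidence.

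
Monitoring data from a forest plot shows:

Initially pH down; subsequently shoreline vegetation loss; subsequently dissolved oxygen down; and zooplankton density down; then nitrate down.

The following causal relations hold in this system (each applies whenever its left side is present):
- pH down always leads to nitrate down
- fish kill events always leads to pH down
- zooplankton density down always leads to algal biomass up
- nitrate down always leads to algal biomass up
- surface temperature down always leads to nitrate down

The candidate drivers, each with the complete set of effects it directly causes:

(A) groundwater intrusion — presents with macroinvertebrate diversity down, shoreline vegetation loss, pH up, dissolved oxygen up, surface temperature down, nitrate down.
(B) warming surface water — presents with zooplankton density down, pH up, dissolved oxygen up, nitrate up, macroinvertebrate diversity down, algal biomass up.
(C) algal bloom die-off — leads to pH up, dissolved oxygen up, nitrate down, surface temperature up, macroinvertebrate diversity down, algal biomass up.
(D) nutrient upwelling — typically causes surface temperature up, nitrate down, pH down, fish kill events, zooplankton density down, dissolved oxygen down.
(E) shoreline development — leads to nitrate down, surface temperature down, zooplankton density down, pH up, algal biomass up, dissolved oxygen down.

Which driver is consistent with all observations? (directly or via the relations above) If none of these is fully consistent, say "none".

none

Checking each candidate against the observations:
(A) groundwater intrusion — pH down -; shoreline vegetation loss +; dissolved oxygen down -; zooplankton density down -; nitrate down +
(B) warming surface water — pH down -; shoreline vegetation loss -; dissolved oxygen down -; zooplankton density down +; nitrate down -
(C) algal bloom die-off — pH down -; shoreline vegetation loss -; dissolved oxygen down -; zooplankton density down -; nitrate down +
(D) nutrient upwelling — does not account for shoreline vegetation loss
(E) shoreline development — pH down -; shoreline vegetation loss -; dissolved oxygen down +; zooplankton density down +; nitrate down +
None of the listed candidates fits everything.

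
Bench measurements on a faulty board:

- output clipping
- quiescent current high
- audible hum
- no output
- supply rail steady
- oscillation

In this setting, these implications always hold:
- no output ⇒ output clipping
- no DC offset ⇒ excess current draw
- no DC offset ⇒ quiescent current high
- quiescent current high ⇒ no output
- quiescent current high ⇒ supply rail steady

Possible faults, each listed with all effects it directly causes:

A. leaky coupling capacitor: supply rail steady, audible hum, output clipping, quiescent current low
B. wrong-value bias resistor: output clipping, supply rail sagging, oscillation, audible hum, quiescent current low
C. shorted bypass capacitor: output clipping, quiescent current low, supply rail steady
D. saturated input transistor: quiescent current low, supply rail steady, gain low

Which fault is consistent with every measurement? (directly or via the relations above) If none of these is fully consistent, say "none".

none

Checking each candidate against the observations:
(A) leaky coupling capacitor — fails on quiescent current high, no output, oscillation (predicts quiescent current low, not quiescent current high)
(B) wrong-value bias resistor — output clipping +; quiescent current high -; audible hum +; no output -; supply rail steady -; oscillation +
(C) shorted bypass capacitor — output clipping +; quiescent current high -; audible hum -; no output -; supply rail steady +; oscillation -
(D) saturated input transistor — fails on output clipping, quiescent current high, audible hum, no output, oscillation (predicts quiescent current low, not quiescent current high)
None of the listed candidates fits everything.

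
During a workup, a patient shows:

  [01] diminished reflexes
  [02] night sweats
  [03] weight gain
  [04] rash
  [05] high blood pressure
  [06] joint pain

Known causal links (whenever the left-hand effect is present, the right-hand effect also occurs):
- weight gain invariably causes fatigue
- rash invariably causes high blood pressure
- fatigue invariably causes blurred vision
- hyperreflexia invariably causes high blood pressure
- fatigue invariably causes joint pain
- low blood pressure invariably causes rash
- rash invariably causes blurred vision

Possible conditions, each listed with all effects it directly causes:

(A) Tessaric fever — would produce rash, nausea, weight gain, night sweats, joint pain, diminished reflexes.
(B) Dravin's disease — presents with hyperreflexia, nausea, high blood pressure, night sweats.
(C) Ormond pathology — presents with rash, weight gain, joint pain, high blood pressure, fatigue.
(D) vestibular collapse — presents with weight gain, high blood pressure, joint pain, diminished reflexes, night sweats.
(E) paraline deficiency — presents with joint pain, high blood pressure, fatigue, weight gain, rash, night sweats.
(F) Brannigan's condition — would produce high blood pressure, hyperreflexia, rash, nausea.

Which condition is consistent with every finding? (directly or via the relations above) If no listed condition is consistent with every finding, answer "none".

Per-candidate check:
(A) Tessaric fever — diminished reflexes yes; night sweats yes; weight gain yes; rash yes; high blood pressure yes (via rash → high blood pressure); joint pain yes
(B) Dravin's disease — fails on diminished reflexes, weight gain, rash, joint pain (predicts hyperreflexia, not diminished reflexes)
(C) Ormond pathology — diminished reflexes NO; night sweats NO; weight gain yes; rash yes; high blood pressure yes; joint pain yes
(D) vestibular collapse — does not account for rash
(E) paraline deficiency — diminished reflexes NO; night sweats yes; weight gain yes; rash yes; high blood pressure yes; joint pain yes
(F) Brannigan's condition — diminished reflexes NO; night sweats NO; weight gain NO; rash yes; high blood pressure yes; joint pain NO
(A) alone accounts for all the evidence.

A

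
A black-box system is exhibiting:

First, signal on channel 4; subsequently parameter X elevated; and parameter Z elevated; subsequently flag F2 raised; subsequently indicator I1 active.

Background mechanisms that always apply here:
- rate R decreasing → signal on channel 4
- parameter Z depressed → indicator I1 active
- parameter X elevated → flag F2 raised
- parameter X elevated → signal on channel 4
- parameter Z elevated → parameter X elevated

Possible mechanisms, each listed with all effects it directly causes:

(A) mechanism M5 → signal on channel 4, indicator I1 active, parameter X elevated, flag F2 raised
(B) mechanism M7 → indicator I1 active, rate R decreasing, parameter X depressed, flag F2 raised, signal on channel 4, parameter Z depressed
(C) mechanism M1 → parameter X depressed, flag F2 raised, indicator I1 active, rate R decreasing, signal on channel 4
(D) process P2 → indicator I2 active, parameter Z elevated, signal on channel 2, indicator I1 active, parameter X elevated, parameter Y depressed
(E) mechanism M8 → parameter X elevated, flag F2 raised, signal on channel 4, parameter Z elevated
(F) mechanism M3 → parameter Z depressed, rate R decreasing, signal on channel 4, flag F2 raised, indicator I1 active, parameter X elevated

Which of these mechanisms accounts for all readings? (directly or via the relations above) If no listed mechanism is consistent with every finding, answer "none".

For each candidate, compare predicted effects to what was observed:
(A) mechanism M5 — signal on channel 4 match; parameter X elevated match; parameter Z elevated miss; flag F2 raised match; indicator I1 active match
(B) mechanism M7 — signal on channel 4 match; parameter X elevated miss; parameter Z elevated miss; flag F2 raised match; indicator I1 active match
(C) mechanism M1 — fails on parameter X elevated, parameter Z elevated (predicts parameter X depressed, not parameter X elevated)
(D) process P2 — accounts for every observation (signal on channel 4 by parameter X elevated → signal on channel 4)
(E) mechanism M8 — signal on channel 4 match; parameter X elevated match; parameter Z elevated match; flag F2 raised match; indicator I1 active miss
(F) mechanism M3 — signal on channel 4 match; parameter X elevated match; parameter Z elevated miss; flag F2 raised match; indicator I1 active match
Only (D) is consistent with every observation.

D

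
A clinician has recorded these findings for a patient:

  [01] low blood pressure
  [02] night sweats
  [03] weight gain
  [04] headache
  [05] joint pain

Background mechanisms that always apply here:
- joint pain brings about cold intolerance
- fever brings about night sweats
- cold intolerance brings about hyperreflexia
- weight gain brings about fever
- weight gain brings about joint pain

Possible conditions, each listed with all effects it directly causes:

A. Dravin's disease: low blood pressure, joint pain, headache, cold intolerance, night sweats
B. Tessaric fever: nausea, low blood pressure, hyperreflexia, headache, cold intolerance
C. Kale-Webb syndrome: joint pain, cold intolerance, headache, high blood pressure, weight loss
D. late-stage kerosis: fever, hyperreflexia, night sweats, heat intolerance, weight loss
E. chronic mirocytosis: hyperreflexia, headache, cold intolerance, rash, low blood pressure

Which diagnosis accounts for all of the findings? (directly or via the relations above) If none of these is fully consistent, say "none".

none

For each candidate, compare predicted effects to what was observed:
(A) Dravin's disease — low blood pressure ✓; night sweats ✓; weight gain ✗; headache ✓; joint pain ✓
(B) Tessaric fever — low blood pressure ✓; night sweats ✗; weight gain ✗; headache ✓; joint pain ✗
(C) Kale-Webb syndrome — fails on low blood pressure, night sweats, weight gain (predicts high blood pressure, not low blood pressure; predicts weight loss, not weight gain)
(D) late-stage kerosis — low blood pressure ✗; night sweats ✓; weight gain ✗; headache ✗; joint pain ✗
(E) chronic mirocytosis — does not account for night sweats, weight gain, joint pain
None of the listed candidates fits everything.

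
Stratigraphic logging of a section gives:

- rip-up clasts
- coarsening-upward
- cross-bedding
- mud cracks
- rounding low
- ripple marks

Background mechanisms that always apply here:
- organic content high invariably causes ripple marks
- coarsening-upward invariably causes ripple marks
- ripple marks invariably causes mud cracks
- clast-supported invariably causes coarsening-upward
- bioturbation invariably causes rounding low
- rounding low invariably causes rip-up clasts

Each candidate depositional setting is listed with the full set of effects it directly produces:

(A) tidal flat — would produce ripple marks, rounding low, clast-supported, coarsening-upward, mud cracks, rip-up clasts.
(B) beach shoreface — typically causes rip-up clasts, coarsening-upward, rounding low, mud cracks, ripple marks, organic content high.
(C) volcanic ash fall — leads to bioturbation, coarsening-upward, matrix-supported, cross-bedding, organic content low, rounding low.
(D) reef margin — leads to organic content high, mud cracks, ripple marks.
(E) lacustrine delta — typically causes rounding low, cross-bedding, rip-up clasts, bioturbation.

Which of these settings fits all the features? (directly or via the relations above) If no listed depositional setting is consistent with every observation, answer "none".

C

Testing each hypothesis:
(A) tidal flat — rip-up clasts ✓; coarsening-upward ✓; cross-bedding ✗; mud cracks ✓; rounding low ✓; ripple marks ✓
(B) beach shoreface — does not account for cross-bedding
(C) volcanic ash fall — rip-up clasts ✓ (by rounding low → rip-up clasts); coarsening-upward ✓; cross-bedding ✓; mud cracks ✓ (by coarsening-upward → ripple marks → mud cracks); rounding low ✓; ripple marks ✓ (by coarsening-upward → ripple marks)
(D) reef margin — does not account for rip-up clasts, coarsening-upward, cross-bedding, rounding low
(E) lacustrine delta — does not account for coarsening-upward, mud cracks, ripple marks
Only (C) is consistent with every observation.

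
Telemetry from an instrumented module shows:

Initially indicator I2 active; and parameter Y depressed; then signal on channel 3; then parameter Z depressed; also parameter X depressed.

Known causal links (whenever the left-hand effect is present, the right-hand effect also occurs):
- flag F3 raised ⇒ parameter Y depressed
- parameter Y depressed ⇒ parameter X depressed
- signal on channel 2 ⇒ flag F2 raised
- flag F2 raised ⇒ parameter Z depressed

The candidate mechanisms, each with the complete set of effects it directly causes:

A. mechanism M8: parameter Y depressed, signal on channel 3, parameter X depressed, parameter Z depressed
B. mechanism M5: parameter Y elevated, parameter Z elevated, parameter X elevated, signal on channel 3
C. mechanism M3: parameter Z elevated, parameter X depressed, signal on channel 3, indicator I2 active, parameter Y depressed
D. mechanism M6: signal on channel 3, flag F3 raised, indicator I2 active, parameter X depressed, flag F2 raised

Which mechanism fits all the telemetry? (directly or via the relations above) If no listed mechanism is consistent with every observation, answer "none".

D

Testing each hypothesis:
(A) mechanism M8 — indicator I2 active ✗; parameter Y depressed ✓; signal on channel 3 ✓; parameter Z depressed ✓; parameter X depressed ✓
(B) mechanism M5 — fails on indicator I2 active, parameter Y depressed, parameter Z depressed, parameter X depressed (predicts parameter Y elevated, not parameter Y depressed; predicts parameter Z elevated, not parameter Z depressed; predicts parameter X elevated, not parameter X depressed)
(C) mechanism M3 — fails on parameter Z depressed (predicts parameter Z elevated, not parameter Z depressed)
(D) mechanism M6 — indicator I2 active ✓; parameter Y depressed ✓ (via flag F3 raised → parameter Y depressed); signal on channel 3 ✓; parameter Z depressed ✓ (via flag F2 raised → parameter Z depressed); parameter X depressed ✓
Only (D) is consistent with every observation.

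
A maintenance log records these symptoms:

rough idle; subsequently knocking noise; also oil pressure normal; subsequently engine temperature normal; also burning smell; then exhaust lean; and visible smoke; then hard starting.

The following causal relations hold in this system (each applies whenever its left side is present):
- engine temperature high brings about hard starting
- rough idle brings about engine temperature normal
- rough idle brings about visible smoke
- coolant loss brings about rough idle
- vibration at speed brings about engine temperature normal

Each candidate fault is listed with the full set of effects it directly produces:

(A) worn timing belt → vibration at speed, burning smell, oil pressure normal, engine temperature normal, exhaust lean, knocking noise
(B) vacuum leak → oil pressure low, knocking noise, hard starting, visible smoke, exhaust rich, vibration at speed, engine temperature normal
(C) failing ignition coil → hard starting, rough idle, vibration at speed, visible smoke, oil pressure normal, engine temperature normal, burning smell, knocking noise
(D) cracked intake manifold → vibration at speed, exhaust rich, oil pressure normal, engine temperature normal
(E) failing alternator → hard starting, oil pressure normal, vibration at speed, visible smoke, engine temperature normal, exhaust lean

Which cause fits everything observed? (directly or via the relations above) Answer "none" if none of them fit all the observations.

none

Checking each candidate against the observations:
(A) worn timing belt — does not account for rough idle, visible smoke, hard starting
(B) vacuum leak — rough idle NO; knocking noise yes; oil pressure normal NO; engine temperature normal yes; burning smell NO; exhaust lean NO; visible smoke yes; hard starting yes
(C) failing ignition coil — rough idle yes; knocking noise yes; oil pressure normal yes; engine temperature normal yes; burning smell yes; exhaust lean NO; visible smoke yes; hard starting yes
(D) cracked intake manifold — fails on rough idle, knocking noise, burning smell, exhaust lean, visible smoke, hard starting (predicts exhaust rich, not exhaust lean)
(E) failing alternator — does not account for rough idle, knocking noise, burning smell
Every candidate fails on at least one observation.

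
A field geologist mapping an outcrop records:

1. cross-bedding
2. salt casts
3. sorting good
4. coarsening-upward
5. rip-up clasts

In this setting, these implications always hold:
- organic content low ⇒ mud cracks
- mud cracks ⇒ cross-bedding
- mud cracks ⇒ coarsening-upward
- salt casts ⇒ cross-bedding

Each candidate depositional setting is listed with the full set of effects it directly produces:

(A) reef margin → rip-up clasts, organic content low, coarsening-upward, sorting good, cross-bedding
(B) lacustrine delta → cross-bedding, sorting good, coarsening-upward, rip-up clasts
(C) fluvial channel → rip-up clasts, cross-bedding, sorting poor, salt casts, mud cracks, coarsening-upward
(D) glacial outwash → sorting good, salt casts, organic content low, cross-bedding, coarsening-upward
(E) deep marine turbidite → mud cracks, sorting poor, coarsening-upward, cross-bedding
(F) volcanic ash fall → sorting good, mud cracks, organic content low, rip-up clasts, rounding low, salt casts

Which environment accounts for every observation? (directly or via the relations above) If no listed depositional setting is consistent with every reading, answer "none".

F

Testing each hypothesis:
(A) reef margin — cross-bedding match; salt casts miss; sorting good match; coarsening-upward match; rip-up clasts match
(B) lacustrine delta — does not account for salt casts
(C) fluvial channel — cross-bedding match; salt casts match; sorting good miss; coarsening-upward match; rip-up clasts match
(D) glacial outwash — does not account for rip-up clasts
(E) deep marine turbidite — cross-bedding match; salt casts miss; sorting good miss; coarsening-upward match; rip-up clasts miss
(F) volcanic ash fall — accounts for every observation (cross-bedding by mud cracks → cross-bedding)
(F) is the only candidate with no mismatches.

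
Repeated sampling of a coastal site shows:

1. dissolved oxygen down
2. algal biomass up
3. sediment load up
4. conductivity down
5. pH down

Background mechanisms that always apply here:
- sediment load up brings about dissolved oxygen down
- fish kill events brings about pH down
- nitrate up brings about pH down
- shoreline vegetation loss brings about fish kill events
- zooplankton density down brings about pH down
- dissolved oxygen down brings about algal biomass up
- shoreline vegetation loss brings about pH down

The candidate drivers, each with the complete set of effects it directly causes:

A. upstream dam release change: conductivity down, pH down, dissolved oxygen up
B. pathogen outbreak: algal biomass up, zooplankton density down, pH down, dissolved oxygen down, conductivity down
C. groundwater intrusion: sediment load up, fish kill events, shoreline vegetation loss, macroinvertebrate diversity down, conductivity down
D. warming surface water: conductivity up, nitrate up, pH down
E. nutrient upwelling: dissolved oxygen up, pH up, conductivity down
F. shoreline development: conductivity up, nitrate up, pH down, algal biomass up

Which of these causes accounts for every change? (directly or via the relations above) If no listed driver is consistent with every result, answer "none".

For each candidate, compare predicted effects to what was observed:
(A) upstream dam release change — dissolved oxygen down ✗; algal biomass up ✗; sediment load up ✗; conductivity down ✓; pH down ✓
(B) pathogen outbreak — does not account for sediment load up
(C) groundwater intrusion — dissolved oxygen down ✓ (through sediment load up → dissolved oxygen down); algal biomass up ✓ (through sediment load up → dissolved oxygen down → algal biomass up); sediment load up ✓; conductivity down ✓; pH down ✓ (through fish kill events → pH down)
(D) warming surface water — dissolved oxygen down ✗; algal biomass up ✗; sediment load up ✗; conductivity down ✗; pH down ✓
(E) nutrient upwelling — dissolved oxygen down ✗; algal biomass up ✗; sediment load up ✗; conductivity down ✓; pH down ✗
(F) shoreline development — dissolved oxygen down ✗; algal biomass up ✓; sediment load up ✗; conductivity down ✗; pH down ✓
(C) alone accounts for all the evidence.

C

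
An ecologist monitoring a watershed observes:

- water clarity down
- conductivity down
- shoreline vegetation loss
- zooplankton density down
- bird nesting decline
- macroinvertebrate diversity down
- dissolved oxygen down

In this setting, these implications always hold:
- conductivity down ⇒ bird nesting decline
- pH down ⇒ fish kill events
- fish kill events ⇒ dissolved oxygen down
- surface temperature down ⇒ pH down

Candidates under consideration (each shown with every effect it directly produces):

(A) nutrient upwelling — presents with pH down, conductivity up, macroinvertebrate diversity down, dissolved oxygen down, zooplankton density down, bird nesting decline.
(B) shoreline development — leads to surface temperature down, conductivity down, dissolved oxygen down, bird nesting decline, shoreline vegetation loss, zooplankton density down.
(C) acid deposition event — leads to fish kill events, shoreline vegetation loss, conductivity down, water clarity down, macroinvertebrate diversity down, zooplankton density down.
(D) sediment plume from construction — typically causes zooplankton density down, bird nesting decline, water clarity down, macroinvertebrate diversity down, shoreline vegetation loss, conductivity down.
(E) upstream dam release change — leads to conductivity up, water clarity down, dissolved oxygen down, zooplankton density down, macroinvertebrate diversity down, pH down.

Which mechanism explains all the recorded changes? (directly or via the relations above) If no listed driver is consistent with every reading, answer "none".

Checking each candidate against the observations:
(A) nutrient upwelling — fails on water clarity down, conductivity down, shoreline vegetation loss (predicts conductivity up, not conductivity down)
(B) shoreline development — water clarity down ✗; conductivity down ✓; shoreline vegetation loss ✓; zooplankton density down ✓; bird nesting decline ✓; macroinvertebrate diversity down ✗; dissolved oxygen down ✓
(C) acid deposition event — accounts for every observation (bird nesting decline by conductivity down → bird nesting decline)
(D) sediment plume from construction — does not account for dissolved oxygen down
(E) upstream dam release change — fails on conductivity down, shoreline vegetation loss, bird nesting decline (predicts conductivity up, not conductivity down)
(C) alone accounts for all the evidence.

C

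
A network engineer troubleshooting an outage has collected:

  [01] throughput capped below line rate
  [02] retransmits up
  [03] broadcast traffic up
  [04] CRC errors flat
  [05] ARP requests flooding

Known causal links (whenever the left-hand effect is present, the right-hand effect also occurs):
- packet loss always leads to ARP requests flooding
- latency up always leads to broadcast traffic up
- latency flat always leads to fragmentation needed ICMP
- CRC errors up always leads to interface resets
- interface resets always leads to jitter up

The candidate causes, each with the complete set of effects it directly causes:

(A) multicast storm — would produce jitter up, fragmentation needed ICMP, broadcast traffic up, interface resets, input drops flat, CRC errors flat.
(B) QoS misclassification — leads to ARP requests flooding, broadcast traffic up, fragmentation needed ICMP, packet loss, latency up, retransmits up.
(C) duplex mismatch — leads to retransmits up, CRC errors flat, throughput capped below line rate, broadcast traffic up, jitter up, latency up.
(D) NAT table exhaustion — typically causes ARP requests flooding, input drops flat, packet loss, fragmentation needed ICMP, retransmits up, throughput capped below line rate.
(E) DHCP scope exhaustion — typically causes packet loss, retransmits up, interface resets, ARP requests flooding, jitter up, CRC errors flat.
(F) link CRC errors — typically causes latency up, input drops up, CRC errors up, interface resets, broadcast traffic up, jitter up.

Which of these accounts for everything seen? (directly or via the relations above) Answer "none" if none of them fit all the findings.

none

Checking each candidate against the observations:
(A) multicast storm — does not account for throughput capped below line rate, retransmits up, ARP requests flooding
(B) QoS misclassification — does not account for throughput capped below line rate, CRC errors flat
(C) duplex mismatch — does not account for ARP requests flooding
(D) NAT table exhaustion — throughput capped below line rate match; retransmits up match; broadcast traffic up miss; CRC errors flat miss; ARP requests flooding match
(E) DHCP scope exhaustion — throughput capped below line rate miss; retransmits up match; broadcast traffic up miss; CRC errors flat match; ARP requests flooding match
(F) link CRC errors — throughput capped below line rate miss; retransmits up miss; broadcast traffic up match; CRC errors flat miss; ARP requests flooding miss
Every candidate fails on at least one observation.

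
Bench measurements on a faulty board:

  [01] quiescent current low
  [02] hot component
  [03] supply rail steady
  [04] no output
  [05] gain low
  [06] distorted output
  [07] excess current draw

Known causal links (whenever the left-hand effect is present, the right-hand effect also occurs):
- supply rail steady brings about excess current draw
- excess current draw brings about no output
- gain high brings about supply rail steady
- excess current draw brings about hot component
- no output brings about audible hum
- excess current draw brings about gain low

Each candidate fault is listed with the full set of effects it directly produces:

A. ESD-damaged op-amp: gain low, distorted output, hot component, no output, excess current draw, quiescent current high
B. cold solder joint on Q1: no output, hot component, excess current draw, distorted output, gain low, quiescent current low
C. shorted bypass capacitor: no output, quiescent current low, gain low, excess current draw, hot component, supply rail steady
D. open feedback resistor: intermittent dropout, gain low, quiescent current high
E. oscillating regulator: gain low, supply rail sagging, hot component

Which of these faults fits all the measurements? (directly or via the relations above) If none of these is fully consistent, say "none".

Checking each candidate against the observations:
(A) ESD-damaged op-amp — quiescent current low miss; hot component match; supply rail steady miss; no output match; gain low match; distorted output match; excess current draw match
(B) cold solder joint on Q1 — quiescent current low match; hot component match; supply rail steady miss; no output match; gain low match; distorted output match; excess current draw match
(C) shorted bypass capacitor — does not account for distorted output
(D) open feedback resistor — fails on quiescent current low, hot component, supply rail steady, no output, distorted output, excess current draw (predicts quiescent current high, not quiescent current low)
(E) oscillating regulator — quiescent current low miss; hot component match; supply rail steady miss; no output miss; gain low match; distorted output miss; excess current draw miss
Every candidate fails on at least one observation.

none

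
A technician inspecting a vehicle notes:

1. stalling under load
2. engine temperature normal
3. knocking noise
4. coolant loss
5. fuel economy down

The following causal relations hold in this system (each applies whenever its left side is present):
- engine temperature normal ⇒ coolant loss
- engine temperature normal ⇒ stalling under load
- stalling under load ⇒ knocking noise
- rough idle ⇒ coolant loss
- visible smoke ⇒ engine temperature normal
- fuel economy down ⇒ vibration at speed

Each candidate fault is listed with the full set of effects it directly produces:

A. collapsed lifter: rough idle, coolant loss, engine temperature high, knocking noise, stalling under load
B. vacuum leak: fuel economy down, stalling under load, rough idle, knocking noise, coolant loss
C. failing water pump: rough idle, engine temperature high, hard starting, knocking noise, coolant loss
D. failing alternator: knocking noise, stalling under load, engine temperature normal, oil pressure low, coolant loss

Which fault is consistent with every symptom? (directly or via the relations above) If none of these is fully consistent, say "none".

Per-candidate check:
(A) collapsed lifter — fails on engine temperature normal, fuel economy down (predicts engine temperature high, not engine temperature normal)
(B) vacuum leak — stalling under load yes; engine temperature normal NO; knocking noise yes; coolant loss yes; fuel economy down yes
(C) failing water pump — fails on stalling under load, engine temperature normal, fuel economy down (predicts engine temperature high, not engine temperature normal)
(D) failing alternator — does not account for fuel economy down
No candidate is consistent with all observations.

none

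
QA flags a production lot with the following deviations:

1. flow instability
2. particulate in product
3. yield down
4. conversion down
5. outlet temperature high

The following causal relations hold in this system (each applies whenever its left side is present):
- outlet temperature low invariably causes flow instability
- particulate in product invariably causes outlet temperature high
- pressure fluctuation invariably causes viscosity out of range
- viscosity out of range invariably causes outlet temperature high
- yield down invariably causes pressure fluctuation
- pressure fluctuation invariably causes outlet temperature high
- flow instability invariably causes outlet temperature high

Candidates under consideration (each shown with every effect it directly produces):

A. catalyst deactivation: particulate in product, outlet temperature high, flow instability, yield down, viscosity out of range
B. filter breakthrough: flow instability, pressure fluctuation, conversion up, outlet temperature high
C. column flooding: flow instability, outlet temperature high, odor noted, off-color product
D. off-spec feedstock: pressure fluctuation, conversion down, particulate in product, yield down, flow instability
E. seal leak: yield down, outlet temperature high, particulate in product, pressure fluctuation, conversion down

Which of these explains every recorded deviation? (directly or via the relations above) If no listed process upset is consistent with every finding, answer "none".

D

Checking each candidate against the observations:
(A) catalyst deactivation — does not account for conversion down
(B) filter breakthrough — flow instability match; particulate in product miss; yield down miss; conversion down miss; outlet temperature high match
(C) column flooding — does not account for particulate in product, yield down, conversion down
(D) off-spec feedstock — flow instability match; particulate in product match; yield down match; conversion down match; outlet temperature high match (through pressure fluctuation → outlet temperature high)
(E) seal leak — flow instability miss; particulate in product match; yield down match; conversion down match; outlet temperature high match
(D) alone accounts for all the evidence.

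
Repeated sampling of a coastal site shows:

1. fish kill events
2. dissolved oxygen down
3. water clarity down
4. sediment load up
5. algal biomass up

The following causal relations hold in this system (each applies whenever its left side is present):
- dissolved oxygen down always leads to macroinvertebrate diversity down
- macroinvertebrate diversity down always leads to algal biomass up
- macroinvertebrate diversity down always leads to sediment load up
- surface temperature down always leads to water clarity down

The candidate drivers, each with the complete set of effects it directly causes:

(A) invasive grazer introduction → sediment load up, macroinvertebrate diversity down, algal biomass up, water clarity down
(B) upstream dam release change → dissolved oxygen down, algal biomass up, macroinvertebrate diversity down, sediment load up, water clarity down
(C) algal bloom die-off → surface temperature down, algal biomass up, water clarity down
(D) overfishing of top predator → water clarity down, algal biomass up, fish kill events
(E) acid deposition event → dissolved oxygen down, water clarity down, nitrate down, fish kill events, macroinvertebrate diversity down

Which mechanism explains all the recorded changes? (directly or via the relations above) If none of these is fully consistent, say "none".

Testing each hypothesis:
(A) invasive grazer introduction — does not account for fish kill events, dissolved oxygen down
(B) upstream dam release change — does not account for fish kill events
(C) algal bloom die-off — does not account for fish kill events, dissolved oxygen down, sediment load up
(D) overfishing of top predator — does not account for dissolved oxygen down, sediment load up
(E) acid deposition event — fish kill events ✓; dissolved oxygen down ✓; water clarity down ✓; sediment load up ✓ (by macroinvertebrate diversity down → sediment load up); algal biomass up ✓ (by macroinvertebrate diversity down → algal biomass up)
(E) alone accounts for all the evidence.

E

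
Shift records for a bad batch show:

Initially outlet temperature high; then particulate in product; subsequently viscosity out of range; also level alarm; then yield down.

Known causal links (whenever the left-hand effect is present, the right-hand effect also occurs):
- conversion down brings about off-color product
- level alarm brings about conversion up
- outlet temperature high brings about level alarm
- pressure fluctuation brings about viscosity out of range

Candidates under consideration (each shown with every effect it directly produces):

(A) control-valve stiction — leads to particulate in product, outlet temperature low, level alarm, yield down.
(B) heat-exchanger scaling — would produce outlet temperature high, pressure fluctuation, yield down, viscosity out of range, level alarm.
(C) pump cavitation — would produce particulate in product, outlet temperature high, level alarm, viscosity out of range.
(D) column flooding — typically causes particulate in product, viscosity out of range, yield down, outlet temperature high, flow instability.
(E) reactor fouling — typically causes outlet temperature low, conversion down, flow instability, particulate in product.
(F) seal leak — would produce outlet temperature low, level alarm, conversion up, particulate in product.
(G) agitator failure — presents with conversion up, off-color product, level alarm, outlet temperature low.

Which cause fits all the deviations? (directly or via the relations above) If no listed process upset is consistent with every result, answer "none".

Per-candidate check:
(A) control-valve stiction — fails on outlet temperature high, viscosity out of range (predicts outlet temperature low, not outlet temperature high)
(B) heat-exchanger scaling — outlet temperature high ✓; particulate in product ✗; viscosity out of range ✓; level alarm ✓; yield down ✓
(C) pump cavitation — does not account for yield down
(D) column flooding — accounts for every observation (level alarm through outlet temperature high → level alarm)
(E) reactor fouling — outlet temperature high ✗; particulate in product ✓; viscosity out of range ✗; level alarm ✗; yield down ✗
(F) seal leak — outlet temperature high ✗; particulate in product ✓; viscosity out of range ✗; level alarm ✓; yield down ✗
(G) agitator failure — outlet temperature high ✗; particulate in product ✗; viscosity out of range ✗; level alarm ✓; yield down ✗
(D) is the only candidate with no mismatches.

D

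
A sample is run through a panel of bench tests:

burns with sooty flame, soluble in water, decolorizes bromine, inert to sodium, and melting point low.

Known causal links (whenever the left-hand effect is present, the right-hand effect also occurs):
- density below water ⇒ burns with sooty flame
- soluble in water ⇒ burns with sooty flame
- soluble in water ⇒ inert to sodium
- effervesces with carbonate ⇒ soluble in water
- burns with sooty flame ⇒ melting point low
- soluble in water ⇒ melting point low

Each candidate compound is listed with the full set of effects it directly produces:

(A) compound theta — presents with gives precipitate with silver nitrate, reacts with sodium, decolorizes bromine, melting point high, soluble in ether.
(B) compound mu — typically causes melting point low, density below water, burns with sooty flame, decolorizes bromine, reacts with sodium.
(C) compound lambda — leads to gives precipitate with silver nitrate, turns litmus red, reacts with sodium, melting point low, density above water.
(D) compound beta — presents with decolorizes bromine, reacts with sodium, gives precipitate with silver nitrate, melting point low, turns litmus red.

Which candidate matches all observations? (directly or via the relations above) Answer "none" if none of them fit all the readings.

For each candidate, compare predicted effects to what was observed:
(A) compound theta — burns with sooty flame ✗; soluble in water ✗; decolorizes bromine ✓; inert to sodium ✗; melting point low ✗
(B) compound mu — fails on soluble in water, inert to sodium (predicts reacts with sodium, not inert to sodium)
(C) compound lambda — fails on burns with sooty flame, soluble in water, decolorizes bromine, inert to sodium (predicts reacts with sodium, not inert to sodium)
(D) compound beta — burns with sooty flame ✗; soluble in water ✗; decolorizes bromine ✓; inert to sodium ✗; melting point low ✓
None of the listed candidates fits everything.

none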